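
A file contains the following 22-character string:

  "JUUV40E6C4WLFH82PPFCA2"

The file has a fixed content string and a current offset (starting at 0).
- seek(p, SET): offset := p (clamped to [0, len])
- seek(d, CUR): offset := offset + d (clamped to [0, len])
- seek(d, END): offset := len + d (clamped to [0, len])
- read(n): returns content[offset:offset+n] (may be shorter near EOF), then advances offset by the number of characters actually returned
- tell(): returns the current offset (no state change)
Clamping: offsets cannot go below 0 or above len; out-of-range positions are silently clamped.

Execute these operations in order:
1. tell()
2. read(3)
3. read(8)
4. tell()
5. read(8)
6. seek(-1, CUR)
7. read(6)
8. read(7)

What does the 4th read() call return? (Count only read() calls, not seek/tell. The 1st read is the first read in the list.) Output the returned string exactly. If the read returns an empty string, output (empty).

After 1 (tell()): offset=0
After 2 (read(3)): returned 'JUU', offset=3
After 3 (read(8)): returned 'V40E6C4W', offset=11
After 4 (tell()): offset=11
After 5 (read(8)): returned 'LFH82PPF', offset=19
After 6 (seek(-1, CUR)): offset=18
After 7 (read(6)): returned 'FCA2', offset=22
After 8 (read(7)): returned '', offset=22

Answer: FCA2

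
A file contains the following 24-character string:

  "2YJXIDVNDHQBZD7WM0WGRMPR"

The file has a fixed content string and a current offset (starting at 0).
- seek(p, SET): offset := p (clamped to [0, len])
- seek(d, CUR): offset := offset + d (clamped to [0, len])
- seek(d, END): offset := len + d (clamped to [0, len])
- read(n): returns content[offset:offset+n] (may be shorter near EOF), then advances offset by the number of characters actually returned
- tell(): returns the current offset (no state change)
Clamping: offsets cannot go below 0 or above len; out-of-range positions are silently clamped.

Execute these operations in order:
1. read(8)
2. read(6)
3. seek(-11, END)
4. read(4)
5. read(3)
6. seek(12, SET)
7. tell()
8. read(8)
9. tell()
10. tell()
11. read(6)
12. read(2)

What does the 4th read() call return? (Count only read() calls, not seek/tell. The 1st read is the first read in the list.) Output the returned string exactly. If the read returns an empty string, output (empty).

Answer: 0WG

Derivation:
After 1 (read(8)): returned '2YJXIDVN', offset=8
After 2 (read(6)): returned 'DHQBZD', offset=14
After 3 (seek(-11, END)): offset=13
After 4 (read(4)): returned 'D7WM', offset=17
After 5 (read(3)): returned '0WG', offset=20
After 6 (seek(12, SET)): offset=12
After 7 (tell()): offset=12
After 8 (read(8)): returned 'ZD7WM0WG', offset=20
After 9 (tell()): offset=20
After 10 (tell()): offset=20
After 11 (read(6)): returned 'RMPR', offset=24
After 12 (read(2)): returned '', offset=24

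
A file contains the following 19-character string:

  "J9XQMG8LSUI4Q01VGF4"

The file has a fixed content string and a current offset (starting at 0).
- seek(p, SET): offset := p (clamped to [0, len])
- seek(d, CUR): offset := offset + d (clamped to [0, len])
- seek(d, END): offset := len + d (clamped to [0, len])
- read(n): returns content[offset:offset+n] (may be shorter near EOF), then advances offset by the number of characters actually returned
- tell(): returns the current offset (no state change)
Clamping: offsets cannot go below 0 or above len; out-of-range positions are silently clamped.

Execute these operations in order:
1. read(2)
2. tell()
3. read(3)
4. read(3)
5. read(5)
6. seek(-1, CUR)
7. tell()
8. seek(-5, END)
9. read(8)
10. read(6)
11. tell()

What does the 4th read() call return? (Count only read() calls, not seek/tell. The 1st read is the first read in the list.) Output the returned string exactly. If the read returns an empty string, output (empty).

Answer: SUI4Q

Derivation:
After 1 (read(2)): returned 'J9', offset=2
After 2 (tell()): offset=2
After 3 (read(3)): returned 'XQM', offset=5
After 4 (read(3)): returned 'G8L', offset=8
After 5 (read(5)): returned 'SUI4Q', offset=13
After 6 (seek(-1, CUR)): offset=12
After 7 (tell()): offset=12
After 8 (seek(-5, END)): offset=14
After 9 (read(8)): returned '1VGF4', offset=19
After 10 (read(6)): returned '', offset=19
After 11 (tell()): offset=19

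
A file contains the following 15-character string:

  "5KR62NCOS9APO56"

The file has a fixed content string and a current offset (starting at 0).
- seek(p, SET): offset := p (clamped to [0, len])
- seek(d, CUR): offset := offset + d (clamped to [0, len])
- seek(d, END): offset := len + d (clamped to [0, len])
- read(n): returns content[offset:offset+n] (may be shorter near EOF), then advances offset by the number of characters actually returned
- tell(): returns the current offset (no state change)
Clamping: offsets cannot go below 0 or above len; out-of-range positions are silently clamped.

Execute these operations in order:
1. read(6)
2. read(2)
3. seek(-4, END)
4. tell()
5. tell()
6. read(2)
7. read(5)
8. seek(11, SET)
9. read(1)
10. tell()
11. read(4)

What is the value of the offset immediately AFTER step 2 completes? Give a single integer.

After 1 (read(6)): returned '5KR62N', offset=6
After 2 (read(2)): returned 'CO', offset=8

Answer: 8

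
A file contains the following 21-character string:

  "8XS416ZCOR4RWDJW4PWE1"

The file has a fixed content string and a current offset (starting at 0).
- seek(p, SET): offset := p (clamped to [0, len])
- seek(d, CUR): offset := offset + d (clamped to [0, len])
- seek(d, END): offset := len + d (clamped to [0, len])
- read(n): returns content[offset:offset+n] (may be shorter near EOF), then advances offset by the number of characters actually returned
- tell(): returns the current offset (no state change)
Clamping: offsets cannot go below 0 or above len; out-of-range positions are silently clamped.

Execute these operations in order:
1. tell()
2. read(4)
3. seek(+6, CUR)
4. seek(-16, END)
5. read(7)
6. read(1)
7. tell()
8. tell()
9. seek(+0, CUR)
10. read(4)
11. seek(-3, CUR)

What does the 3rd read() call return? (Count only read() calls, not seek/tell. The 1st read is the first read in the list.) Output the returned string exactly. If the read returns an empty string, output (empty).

After 1 (tell()): offset=0
After 2 (read(4)): returned '8XS4', offset=4
After 3 (seek(+6, CUR)): offset=10
After 4 (seek(-16, END)): offset=5
After 5 (read(7)): returned '6ZCOR4R', offset=12
After 6 (read(1)): returned 'W', offset=13
After 7 (tell()): offset=13
After 8 (tell()): offset=13
After 9 (seek(+0, CUR)): offset=13
After 10 (read(4)): returned 'DJW4', offset=17
After 11 (seek(-3, CUR)): offset=14

Answer: W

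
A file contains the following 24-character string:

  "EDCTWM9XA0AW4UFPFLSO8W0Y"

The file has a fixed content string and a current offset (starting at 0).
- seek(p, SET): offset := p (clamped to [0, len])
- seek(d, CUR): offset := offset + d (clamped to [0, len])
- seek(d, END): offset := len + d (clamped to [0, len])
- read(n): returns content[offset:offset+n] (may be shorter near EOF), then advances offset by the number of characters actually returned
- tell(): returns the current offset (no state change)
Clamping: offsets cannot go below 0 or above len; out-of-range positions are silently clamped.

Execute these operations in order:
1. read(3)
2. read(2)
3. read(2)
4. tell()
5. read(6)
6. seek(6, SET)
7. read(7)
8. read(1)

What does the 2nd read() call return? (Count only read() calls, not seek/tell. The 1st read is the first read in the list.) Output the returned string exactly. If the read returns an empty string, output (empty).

After 1 (read(3)): returned 'EDC', offset=3
After 2 (read(2)): returned 'TW', offset=5
After 3 (read(2)): returned 'M9', offset=7
After 4 (tell()): offset=7
After 5 (read(6)): returned 'XA0AW4', offset=13
After 6 (seek(6, SET)): offset=6
After 7 (read(7)): returned '9XA0AW4', offset=13
After 8 (read(1)): returned 'U', offset=14

Answer: TW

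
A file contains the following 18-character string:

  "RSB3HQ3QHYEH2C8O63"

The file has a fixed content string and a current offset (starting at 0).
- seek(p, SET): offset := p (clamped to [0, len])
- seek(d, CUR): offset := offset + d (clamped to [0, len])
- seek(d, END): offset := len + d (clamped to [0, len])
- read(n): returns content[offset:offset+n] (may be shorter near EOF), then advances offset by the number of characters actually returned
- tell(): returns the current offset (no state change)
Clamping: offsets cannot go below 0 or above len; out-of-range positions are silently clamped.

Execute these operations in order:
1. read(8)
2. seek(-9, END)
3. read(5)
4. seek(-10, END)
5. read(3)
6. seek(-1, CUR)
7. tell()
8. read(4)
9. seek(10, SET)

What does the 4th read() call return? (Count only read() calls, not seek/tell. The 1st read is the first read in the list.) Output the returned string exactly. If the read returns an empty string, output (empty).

Answer: EH2C

Derivation:
After 1 (read(8)): returned 'RSB3HQ3Q', offset=8
After 2 (seek(-9, END)): offset=9
After 3 (read(5)): returned 'YEH2C', offset=14
After 4 (seek(-10, END)): offset=8
After 5 (read(3)): returned 'HYE', offset=11
After 6 (seek(-1, CUR)): offset=10
After 7 (tell()): offset=10
After 8 (read(4)): returned 'EH2C', offset=14
After 9 (seek(10, SET)): offset=10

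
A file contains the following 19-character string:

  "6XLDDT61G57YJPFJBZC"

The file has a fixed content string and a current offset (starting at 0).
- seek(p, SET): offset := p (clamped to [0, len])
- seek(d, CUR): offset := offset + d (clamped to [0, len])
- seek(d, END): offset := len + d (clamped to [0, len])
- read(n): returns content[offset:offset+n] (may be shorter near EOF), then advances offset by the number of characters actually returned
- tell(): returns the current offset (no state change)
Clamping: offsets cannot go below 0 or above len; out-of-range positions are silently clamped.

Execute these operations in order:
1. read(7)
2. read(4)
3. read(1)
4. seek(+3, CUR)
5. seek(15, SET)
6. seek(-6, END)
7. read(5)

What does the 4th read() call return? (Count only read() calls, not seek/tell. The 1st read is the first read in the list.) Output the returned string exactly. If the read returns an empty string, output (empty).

After 1 (read(7)): returned '6XLDDT6', offset=7
After 2 (read(4)): returned '1G57', offset=11
After 3 (read(1)): returned 'Y', offset=12
After 4 (seek(+3, CUR)): offset=15
After 5 (seek(15, SET)): offset=15
After 6 (seek(-6, END)): offset=13
After 7 (read(5)): returned 'PFJBZ', offset=18

Answer: PFJBZ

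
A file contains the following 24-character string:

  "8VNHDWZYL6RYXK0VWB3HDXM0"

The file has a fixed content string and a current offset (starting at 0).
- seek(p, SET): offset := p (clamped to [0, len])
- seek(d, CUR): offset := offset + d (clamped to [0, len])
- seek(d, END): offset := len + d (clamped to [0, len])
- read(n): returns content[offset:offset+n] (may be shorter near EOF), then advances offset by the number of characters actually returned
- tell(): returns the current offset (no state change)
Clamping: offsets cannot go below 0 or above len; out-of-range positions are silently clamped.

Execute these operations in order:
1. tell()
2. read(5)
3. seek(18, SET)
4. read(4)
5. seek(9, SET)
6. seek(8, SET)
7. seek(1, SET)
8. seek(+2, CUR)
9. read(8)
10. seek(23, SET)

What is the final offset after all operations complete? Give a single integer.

Answer: 23

Derivation:
After 1 (tell()): offset=0
After 2 (read(5)): returned '8VNHD', offset=5
After 3 (seek(18, SET)): offset=18
After 4 (read(4)): returned '3HDX', offset=22
After 5 (seek(9, SET)): offset=9
After 6 (seek(8, SET)): offset=8
After 7 (seek(1, SET)): offset=1
After 8 (seek(+2, CUR)): offset=3
After 9 (read(8)): returned 'HDWZYL6R', offset=11
After 10 (seek(23, SET)): offset=23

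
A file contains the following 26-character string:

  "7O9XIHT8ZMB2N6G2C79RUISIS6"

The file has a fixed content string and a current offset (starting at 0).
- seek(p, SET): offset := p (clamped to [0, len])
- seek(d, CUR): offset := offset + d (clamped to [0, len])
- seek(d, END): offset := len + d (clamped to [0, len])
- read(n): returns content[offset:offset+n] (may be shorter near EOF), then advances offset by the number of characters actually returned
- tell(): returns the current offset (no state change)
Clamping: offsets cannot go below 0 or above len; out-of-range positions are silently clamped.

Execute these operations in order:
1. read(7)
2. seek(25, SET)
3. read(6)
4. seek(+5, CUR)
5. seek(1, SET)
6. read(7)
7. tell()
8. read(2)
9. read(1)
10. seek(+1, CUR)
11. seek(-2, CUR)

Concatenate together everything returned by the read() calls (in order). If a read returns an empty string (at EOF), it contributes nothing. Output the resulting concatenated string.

Answer: 7O9XIHT6O9XIHT8ZMB

Derivation:
After 1 (read(7)): returned '7O9XIHT', offset=7
After 2 (seek(25, SET)): offset=25
After 3 (read(6)): returned '6', offset=26
After 4 (seek(+5, CUR)): offset=26
After 5 (seek(1, SET)): offset=1
After 6 (read(7)): returned 'O9XIHT8', offset=8
After 7 (tell()): offset=8
After 8 (read(2)): returned 'ZM', offset=10
After 9 (read(1)): returned 'B', offset=11
After 10 (seek(+1, CUR)): offset=12
After 11 (seek(-2, CUR)): offset=10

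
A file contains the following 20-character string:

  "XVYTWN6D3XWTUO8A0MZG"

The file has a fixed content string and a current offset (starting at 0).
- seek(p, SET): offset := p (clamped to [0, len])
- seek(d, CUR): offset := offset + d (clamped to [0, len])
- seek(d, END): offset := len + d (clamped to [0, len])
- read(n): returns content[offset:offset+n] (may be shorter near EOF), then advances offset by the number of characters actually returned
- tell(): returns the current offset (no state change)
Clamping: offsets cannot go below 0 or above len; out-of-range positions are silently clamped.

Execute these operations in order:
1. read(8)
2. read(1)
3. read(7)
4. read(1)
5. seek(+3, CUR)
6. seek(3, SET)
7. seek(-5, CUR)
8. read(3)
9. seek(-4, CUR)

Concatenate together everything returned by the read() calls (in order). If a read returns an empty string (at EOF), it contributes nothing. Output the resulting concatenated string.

Answer: XVYTWN6D3XWTUO8A0XVY

Derivation:
After 1 (read(8)): returned 'XVYTWN6D', offset=8
After 2 (read(1)): returned '3', offset=9
After 3 (read(7)): returned 'XWTUO8A', offset=16
After 4 (read(1)): returned '0', offset=17
After 5 (seek(+3, CUR)): offset=20
After 6 (seek(3, SET)): offset=3
After 7 (seek(-5, CUR)): offset=0
After 8 (read(3)): returned 'XVY', offset=3
After 9 (seek(-4, CUR)): offset=0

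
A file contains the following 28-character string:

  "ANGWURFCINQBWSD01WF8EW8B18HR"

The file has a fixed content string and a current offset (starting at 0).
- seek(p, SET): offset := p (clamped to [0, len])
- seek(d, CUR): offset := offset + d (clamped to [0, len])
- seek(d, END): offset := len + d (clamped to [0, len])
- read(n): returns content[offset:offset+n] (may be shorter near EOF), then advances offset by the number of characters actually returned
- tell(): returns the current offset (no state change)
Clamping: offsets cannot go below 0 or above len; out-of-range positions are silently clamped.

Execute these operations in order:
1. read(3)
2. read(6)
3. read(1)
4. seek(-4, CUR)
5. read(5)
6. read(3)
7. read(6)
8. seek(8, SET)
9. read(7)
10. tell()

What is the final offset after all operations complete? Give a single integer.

After 1 (read(3)): returned 'ANG', offset=3
After 2 (read(6)): returned 'WURFCI', offset=9
After 3 (read(1)): returned 'N', offset=10
After 4 (seek(-4, CUR)): offset=6
After 5 (read(5)): returned 'FCINQ', offset=11
After 6 (read(3)): returned 'BWS', offset=14
After 7 (read(6)): returned 'D01WF8', offset=20
After 8 (seek(8, SET)): offset=8
After 9 (read(7)): returned 'INQBWSD', offset=15
After 10 (tell()): offset=15

Answer: 15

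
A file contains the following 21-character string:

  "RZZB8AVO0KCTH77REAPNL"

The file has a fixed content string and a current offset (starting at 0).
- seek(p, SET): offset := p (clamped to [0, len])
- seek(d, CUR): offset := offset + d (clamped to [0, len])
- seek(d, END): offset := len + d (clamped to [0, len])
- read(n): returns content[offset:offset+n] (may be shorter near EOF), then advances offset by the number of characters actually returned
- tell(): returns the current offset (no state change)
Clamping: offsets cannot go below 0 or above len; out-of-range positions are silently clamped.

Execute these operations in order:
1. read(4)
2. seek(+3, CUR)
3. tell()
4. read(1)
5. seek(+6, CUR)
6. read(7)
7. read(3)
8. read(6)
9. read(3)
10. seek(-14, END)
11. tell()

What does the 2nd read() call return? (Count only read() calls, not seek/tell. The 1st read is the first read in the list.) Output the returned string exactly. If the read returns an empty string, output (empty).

After 1 (read(4)): returned 'RZZB', offset=4
After 2 (seek(+3, CUR)): offset=7
After 3 (tell()): offset=7
After 4 (read(1)): returned 'O', offset=8
After 5 (seek(+6, CUR)): offset=14
After 6 (read(7)): returned '7REAPNL', offset=21
After 7 (read(3)): returned '', offset=21
After 8 (read(6)): returned '', offset=21
After 9 (read(3)): returned '', offset=21
After 10 (seek(-14, END)): offset=7
After 11 (tell()): offset=7

Answer: O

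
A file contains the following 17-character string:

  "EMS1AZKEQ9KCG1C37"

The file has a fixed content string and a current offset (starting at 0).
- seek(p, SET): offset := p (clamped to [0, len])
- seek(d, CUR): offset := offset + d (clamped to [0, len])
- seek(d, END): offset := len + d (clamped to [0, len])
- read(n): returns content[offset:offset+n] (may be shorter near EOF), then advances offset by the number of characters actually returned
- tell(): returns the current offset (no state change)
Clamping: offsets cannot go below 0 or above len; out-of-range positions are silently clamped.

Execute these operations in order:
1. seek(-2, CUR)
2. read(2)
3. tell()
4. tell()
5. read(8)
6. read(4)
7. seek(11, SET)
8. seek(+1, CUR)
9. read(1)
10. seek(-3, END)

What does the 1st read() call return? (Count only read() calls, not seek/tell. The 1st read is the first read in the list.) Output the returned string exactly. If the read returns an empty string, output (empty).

After 1 (seek(-2, CUR)): offset=0
After 2 (read(2)): returned 'EM', offset=2
After 3 (tell()): offset=2
After 4 (tell()): offset=2
After 5 (read(8)): returned 'S1AZKEQ9', offset=10
After 6 (read(4)): returned 'KCG1', offset=14
After 7 (seek(11, SET)): offset=11
After 8 (seek(+1, CUR)): offset=12
After 9 (read(1)): returned 'G', offset=13
After 10 (seek(-3, END)): offset=14

Answer: EM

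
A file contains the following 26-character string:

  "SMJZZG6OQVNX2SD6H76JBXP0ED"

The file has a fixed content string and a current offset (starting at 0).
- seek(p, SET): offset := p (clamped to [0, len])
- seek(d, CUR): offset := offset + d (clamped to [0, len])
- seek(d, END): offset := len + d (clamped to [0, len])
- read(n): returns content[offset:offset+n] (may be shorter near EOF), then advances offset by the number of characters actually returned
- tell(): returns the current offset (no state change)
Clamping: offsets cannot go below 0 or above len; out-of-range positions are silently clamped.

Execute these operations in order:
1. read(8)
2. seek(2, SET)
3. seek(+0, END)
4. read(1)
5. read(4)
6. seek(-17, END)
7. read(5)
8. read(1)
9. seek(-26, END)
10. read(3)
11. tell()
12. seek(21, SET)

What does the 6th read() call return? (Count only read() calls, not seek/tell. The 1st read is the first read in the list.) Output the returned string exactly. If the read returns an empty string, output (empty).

Answer: SMJ

Derivation:
After 1 (read(8)): returned 'SMJZZG6O', offset=8
After 2 (seek(2, SET)): offset=2
After 3 (seek(+0, END)): offset=26
After 4 (read(1)): returned '', offset=26
After 5 (read(4)): returned '', offset=26
After 6 (seek(-17, END)): offset=9
After 7 (read(5)): returned 'VNX2S', offset=14
After 8 (read(1)): returned 'D', offset=15
After 9 (seek(-26, END)): offset=0
After 10 (read(3)): returned 'SMJ', offset=3
After 11 (tell()): offset=3
After 12 (seek(21, SET)): offset=21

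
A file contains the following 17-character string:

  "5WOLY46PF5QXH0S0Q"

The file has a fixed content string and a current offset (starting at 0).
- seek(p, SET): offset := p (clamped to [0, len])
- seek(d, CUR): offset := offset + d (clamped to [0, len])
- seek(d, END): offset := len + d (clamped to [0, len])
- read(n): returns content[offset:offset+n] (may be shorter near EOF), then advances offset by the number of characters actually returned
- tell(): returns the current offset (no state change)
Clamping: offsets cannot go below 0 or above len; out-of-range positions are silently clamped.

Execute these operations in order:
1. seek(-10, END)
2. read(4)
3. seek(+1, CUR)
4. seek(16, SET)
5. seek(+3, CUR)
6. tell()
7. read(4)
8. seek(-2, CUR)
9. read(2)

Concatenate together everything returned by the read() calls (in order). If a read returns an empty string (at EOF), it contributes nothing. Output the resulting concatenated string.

Answer: PF5Q0Q

Derivation:
After 1 (seek(-10, END)): offset=7
After 2 (read(4)): returned 'PF5Q', offset=11
After 3 (seek(+1, CUR)): offset=12
After 4 (seek(16, SET)): offset=16
After 5 (seek(+3, CUR)): offset=17
After 6 (tell()): offset=17
After 7 (read(4)): returned '', offset=17
After 8 (seek(-2, CUR)): offset=15
After 9 (read(2)): returned '0Q', offset=17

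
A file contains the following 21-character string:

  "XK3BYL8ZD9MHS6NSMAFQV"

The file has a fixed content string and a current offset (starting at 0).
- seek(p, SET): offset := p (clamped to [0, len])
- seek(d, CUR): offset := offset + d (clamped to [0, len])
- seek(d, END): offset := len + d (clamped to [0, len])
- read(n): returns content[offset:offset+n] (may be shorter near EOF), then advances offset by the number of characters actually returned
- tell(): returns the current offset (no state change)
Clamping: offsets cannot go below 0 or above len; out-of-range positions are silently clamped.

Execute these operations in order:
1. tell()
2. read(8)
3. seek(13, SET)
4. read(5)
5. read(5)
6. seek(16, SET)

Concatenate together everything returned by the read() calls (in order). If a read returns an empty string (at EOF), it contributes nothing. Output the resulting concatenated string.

After 1 (tell()): offset=0
After 2 (read(8)): returned 'XK3BYL8Z', offset=8
After 3 (seek(13, SET)): offset=13
After 4 (read(5)): returned '6NSMA', offset=18
After 5 (read(5)): returned 'FQV', offset=21
After 6 (seek(16, SET)): offset=16

Answer: XK3BYL8Z6NSMAFQV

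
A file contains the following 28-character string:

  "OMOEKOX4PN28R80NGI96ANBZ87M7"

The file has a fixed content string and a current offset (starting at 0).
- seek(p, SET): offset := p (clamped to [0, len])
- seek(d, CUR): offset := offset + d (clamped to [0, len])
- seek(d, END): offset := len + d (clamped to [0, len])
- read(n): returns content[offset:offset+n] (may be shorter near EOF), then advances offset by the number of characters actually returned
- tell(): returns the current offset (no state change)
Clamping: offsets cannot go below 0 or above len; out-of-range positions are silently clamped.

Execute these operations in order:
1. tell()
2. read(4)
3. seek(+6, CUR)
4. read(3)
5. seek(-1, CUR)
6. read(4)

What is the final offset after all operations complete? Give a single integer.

After 1 (tell()): offset=0
After 2 (read(4)): returned 'OMOE', offset=4
After 3 (seek(+6, CUR)): offset=10
After 4 (read(3)): returned '28R', offset=13
After 5 (seek(-1, CUR)): offset=12
After 6 (read(4)): returned 'R80N', offset=16

Answer: 16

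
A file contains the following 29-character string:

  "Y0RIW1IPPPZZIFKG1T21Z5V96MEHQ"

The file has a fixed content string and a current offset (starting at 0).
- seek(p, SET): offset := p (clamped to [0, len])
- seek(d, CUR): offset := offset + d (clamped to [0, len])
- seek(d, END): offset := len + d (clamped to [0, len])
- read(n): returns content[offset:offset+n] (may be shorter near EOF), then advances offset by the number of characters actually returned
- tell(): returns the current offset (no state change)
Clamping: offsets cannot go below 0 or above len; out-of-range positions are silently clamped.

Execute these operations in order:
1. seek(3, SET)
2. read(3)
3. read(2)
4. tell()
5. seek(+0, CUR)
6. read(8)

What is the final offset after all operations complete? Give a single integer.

Answer: 16

Derivation:
After 1 (seek(3, SET)): offset=3
After 2 (read(3)): returned 'IW1', offset=6
After 3 (read(2)): returned 'IP', offset=8
After 4 (tell()): offset=8
After 5 (seek(+0, CUR)): offset=8
After 6 (read(8)): returned 'PPZZIFKG', offset=16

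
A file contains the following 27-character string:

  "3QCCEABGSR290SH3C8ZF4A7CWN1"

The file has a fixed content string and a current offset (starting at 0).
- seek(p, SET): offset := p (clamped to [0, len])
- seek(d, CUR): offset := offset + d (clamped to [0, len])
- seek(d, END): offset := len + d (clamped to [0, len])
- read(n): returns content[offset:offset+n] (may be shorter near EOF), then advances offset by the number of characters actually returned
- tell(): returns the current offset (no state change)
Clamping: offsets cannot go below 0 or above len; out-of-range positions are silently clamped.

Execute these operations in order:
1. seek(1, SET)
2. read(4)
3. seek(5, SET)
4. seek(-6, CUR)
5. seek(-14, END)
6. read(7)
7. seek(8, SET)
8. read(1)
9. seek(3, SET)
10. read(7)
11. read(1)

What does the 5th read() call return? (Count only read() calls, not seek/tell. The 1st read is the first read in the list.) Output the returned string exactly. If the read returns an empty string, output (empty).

After 1 (seek(1, SET)): offset=1
After 2 (read(4)): returned 'QCCE', offset=5
After 3 (seek(5, SET)): offset=5
After 4 (seek(-6, CUR)): offset=0
After 5 (seek(-14, END)): offset=13
After 6 (read(7)): returned 'SH3C8ZF', offset=20
After 7 (seek(8, SET)): offset=8
After 8 (read(1)): returned 'S', offset=9
After 9 (seek(3, SET)): offset=3
After 10 (read(7)): returned 'CEABGSR', offset=10
After 11 (read(1)): returned '2', offset=11

Answer: 2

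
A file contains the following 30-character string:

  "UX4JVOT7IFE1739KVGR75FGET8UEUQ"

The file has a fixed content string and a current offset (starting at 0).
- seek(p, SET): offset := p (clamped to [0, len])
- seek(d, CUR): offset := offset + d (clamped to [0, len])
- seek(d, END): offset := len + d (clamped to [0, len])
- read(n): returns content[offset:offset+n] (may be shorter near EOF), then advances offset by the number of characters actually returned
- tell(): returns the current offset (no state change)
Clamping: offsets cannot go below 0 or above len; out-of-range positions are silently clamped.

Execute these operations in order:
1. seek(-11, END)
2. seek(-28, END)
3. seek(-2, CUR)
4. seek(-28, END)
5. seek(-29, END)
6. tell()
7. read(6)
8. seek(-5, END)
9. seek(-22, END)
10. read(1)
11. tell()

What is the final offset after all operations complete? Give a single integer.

After 1 (seek(-11, END)): offset=19
After 2 (seek(-28, END)): offset=2
After 3 (seek(-2, CUR)): offset=0
After 4 (seek(-28, END)): offset=2
After 5 (seek(-29, END)): offset=1
After 6 (tell()): offset=1
After 7 (read(6)): returned 'X4JVOT', offset=7
After 8 (seek(-5, END)): offset=25
After 9 (seek(-22, END)): offset=8
After 10 (read(1)): returned 'I', offset=9
After 11 (tell()): offset=9

Answer: 9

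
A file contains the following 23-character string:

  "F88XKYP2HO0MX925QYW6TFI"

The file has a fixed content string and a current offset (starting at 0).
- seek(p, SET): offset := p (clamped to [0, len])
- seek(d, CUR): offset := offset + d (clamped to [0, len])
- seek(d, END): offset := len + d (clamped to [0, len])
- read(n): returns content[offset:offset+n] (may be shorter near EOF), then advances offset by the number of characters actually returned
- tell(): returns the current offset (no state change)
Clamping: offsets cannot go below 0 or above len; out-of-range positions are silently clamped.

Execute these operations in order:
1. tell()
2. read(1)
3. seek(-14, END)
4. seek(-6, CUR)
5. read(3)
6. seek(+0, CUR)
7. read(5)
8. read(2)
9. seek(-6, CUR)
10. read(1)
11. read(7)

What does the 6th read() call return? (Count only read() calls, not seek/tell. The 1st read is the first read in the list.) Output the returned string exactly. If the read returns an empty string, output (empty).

Answer: HO0MX92

Derivation:
After 1 (tell()): offset=0
After 2 (read(1)): returned 'F', offset=1
After 3 (seek(-14, END)): offset=9
After 4 (seek(-6, CUR)): offset=3
After 5 (read(3)): returned 'XKY', offset=6
After 6 (seek(+0, CUR)): offset=6
After 7 (read(5)): returned 'P2HO0', offset=11
After 8 (read(2)): returned 'MX', offset=13
After 9 (seek(-6, CUR)): offset=7
After 10 (read(1)): returned '2', offset=8
After 11 (read(7)): returned 'HO0MX92', offset=15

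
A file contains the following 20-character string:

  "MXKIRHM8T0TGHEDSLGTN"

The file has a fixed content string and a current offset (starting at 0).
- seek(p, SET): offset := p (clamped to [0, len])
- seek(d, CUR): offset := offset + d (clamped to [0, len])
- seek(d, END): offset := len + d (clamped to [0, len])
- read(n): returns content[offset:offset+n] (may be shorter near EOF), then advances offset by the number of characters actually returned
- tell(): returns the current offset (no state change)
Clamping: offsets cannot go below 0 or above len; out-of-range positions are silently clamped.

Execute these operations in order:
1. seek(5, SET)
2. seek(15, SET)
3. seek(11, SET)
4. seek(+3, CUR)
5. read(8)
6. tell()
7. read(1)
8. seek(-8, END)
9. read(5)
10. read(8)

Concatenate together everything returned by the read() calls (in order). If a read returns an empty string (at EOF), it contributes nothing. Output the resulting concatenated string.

Answer: DSLGTNHEDSLGTN

Derivation:
After 1 (seek(5, SET)): offset=5
After 2 (seek(15, SET)): offset=15
After 3 (seek(11, SET)): offset=11
After 4 (seek(+3, CUR)): offset=14
After 5 (read(8)): returned 'DSLGTN', offset=20
After 6 (tell()): offset=20
After 7 (read(1)): returned '', offset=20
After 8 (seek(-8, END)): offset=12
After 9 (read(5)): returned 'HEDSL', offset=17
After 10 (read(8)): returned 'GTN', offset=20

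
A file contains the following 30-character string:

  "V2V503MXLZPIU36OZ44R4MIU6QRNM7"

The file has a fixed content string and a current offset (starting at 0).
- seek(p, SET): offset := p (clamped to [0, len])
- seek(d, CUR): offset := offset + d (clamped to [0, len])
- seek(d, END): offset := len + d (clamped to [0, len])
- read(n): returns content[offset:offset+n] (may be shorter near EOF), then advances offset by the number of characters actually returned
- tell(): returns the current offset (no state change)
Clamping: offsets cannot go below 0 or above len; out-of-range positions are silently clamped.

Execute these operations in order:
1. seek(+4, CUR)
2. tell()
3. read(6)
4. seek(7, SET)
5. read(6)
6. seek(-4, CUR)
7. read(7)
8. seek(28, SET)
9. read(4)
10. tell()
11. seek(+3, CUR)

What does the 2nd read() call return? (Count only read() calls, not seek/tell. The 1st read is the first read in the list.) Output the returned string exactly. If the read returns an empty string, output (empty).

After 1 (seek(+4, CUR)): offset=4
After 2 (tell()): offset=4
After 3 (read(6)): returned '03MXLZ', offset=10
After 4 (seek(7, SET)): offset=7
After 5 (read(6)): returned 'XLZPIU', offset=13
After 6 (seek(-4, CUR)): offset=9
After 7 (read(7)): returned 'ZPIU36O', offset=16
After 8 (seek(28, SET)): offset=28
After 9 (read(4)): returned 'M7', offset=30
After 10 (tell()): offset=30
After 11 (seek(+3, CUR)): offset=30

Answer: XLZPIU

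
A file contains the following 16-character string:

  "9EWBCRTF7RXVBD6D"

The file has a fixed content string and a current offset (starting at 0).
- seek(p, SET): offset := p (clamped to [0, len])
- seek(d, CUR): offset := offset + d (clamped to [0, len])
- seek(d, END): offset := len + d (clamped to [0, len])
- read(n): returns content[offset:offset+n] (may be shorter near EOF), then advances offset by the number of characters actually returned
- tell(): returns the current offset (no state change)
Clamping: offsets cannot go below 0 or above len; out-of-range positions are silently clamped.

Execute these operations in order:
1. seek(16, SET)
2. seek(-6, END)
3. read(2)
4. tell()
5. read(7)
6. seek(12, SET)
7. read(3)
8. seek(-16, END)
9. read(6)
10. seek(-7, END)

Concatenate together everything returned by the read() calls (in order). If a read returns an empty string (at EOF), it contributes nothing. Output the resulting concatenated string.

Answer: XVBD6DBD69EWBCR

Derivation:
After 1 (seek(16, SET)): offset=16
After 2 (seek(-6, END)): offset=10
After 3 (read(2)): returned 'XV', offset=12
After 4 (tell()): offset=12
After 5 (read(7)): returned 'BD6D', offset=16
After 6 (seek(12, SET)): offset=12
After 7 (read(3)): returned 'BD6', offset=15
After 8 (seek(-16, END)): offset=0
After 9 (read(6)): returned '9EWBCR', offset=6
After 10 (seek(-7, END)): offset=9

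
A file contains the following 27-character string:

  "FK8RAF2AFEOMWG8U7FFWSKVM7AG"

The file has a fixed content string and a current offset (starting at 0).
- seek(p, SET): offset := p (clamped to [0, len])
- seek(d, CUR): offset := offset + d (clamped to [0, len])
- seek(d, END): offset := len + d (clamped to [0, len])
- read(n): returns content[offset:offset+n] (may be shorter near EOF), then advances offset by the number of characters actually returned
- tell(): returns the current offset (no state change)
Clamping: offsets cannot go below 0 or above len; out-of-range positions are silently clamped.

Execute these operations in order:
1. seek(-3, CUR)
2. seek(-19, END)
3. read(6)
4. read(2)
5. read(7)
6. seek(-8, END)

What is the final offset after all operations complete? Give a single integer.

After 1 (seek(-3, CUR)): offset=0
After 2 (seek(-19, END)): offset=8
After 3 (read(6)): returned 'FEOMWG', offset=14
After 4 (read(2)): returned '8U', offset=16
After 5 (read(7)): returned '7FFWSKV', offset=23
After 6 (seek(-8, END)): offset=19

Answer: 19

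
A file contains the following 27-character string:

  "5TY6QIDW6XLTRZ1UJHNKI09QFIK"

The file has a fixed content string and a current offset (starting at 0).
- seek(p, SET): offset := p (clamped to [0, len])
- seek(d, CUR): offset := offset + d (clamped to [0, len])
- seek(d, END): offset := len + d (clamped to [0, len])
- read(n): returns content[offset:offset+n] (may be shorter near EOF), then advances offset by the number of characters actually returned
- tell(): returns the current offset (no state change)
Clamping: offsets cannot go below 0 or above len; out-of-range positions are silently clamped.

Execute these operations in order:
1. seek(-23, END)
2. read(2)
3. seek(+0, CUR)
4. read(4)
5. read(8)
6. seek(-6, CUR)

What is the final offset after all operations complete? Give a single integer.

Answer: 12

Derivation:
After 1 (seek(-23, END)): offset=4
After 2 (read(2)): returned 'QI', offset=6
After 3 (seek(+0, CUR)): offset=6
After 4 (read(4)): returned 'DW6X', offset=10
After 5 (read(8)): returned 'LTRZ1UJH', offset=18
After 6 (seek(-6, CUR)): offset=12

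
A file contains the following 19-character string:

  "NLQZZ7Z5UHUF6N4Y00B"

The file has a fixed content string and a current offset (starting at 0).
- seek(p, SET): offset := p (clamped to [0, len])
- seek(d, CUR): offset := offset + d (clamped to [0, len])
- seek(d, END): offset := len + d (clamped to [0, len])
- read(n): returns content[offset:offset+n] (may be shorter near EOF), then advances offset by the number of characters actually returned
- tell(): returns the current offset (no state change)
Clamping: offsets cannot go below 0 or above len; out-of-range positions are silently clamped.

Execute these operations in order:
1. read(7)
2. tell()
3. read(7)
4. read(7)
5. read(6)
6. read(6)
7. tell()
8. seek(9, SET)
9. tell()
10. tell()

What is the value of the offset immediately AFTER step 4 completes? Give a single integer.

After 1 (read(7)): returned 'NLQZZ7Z', offset=7
After 2 (tell()): offset=7
After 3 (read(7)): returned '5UHUF6N', offset=14
After 4 (read(7)): returned '4Y00B', offset=19

Answer: 19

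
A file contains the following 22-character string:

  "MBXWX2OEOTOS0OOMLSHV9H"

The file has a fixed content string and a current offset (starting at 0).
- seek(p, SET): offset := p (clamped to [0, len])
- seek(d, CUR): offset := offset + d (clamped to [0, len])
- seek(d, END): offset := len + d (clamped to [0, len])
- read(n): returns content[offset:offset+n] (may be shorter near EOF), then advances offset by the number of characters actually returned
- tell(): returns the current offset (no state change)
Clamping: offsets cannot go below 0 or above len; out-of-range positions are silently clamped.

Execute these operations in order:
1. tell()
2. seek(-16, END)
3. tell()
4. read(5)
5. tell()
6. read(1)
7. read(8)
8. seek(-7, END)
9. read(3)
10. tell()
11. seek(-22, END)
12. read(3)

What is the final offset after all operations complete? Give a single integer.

After 1 (tell()): offset=0
After 2 (seek(-16, END)): offset=6
After 3 (tell()): offset=6
After 4 (read(5)): returned 'OEOTO', offset=11
After 5 (tell()): offset=11
After 6 (read(1)): returned 'S', offset=12
After 7 (read(8)): returned '0OOMLSHV', offset=20
After 8 (seek(-7, END)): offset=15
After 9 (read(3)): returned 'MLS', offset=18
After 10 (tell()): offset=18
After 11 (seek(-22, END)): offset=0
After 12 (read(3)): returned 'MBX', offset=3

Answer: 3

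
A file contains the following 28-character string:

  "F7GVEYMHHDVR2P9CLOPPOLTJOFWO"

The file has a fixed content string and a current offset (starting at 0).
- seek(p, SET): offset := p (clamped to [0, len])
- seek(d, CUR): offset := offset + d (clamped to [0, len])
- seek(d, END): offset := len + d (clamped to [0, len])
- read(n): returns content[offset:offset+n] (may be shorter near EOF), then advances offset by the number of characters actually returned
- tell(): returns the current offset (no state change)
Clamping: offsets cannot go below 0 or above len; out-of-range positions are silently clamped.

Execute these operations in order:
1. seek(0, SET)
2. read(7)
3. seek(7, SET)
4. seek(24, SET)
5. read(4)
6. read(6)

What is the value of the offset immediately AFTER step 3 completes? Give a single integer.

After 1 (seek(0, SET)): offset=0
After 2 (read(7)): returned 'F7GVEYM', offset=7
After 3 (seek(7, SET)): offset=7

Answer: 7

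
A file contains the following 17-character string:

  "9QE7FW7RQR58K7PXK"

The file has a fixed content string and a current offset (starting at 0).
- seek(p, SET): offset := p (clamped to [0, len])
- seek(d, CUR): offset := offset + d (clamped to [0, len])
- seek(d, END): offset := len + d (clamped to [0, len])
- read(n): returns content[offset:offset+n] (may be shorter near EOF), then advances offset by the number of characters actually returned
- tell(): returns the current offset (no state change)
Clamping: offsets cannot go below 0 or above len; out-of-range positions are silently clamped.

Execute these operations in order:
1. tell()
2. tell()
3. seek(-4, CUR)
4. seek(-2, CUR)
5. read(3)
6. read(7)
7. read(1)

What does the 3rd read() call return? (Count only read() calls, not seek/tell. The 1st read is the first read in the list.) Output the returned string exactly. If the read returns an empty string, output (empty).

After 1 (tell()): offset=0
After 2 (tell()): offset=0
After 3 (seek(-4, CUR)): offset=0
After 4 (seek(-2, CUR)): offset=0
After 5 (read(3)): returned '9QE', offset=3
After 6 (read(7)): returned '7FW7RQR', offset=10
After 7 (read(1)): returned '5', offset=11

Answer: 5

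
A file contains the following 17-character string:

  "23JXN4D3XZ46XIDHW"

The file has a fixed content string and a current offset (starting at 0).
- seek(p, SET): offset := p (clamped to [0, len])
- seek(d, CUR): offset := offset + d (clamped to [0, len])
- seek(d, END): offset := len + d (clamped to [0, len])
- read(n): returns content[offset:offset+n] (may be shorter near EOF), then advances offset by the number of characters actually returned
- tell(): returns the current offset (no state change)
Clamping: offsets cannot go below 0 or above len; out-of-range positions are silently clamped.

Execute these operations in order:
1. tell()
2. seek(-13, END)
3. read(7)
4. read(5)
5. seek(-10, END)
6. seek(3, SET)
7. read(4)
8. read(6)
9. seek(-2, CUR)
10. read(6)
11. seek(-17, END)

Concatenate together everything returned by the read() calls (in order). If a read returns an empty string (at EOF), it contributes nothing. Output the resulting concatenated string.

After 1 (tell()): offset=0
After 2 (seek(-13, END)): offset=4
After 3 (read(7)): returned 'N4D3XZ4', offset=11
After 4 (read(5)): returned '6XIDH', offset=16
After 5 (seek(-10, END)): offset=7
After 6 (seek(3, SET)): offset=3
After 7 (read(4)): returned 'XN4D', offset=7
After 8 (read(6)): returned '3XZ46X', offset=13
After 9 (seek(-2, CUR)): offset=11
After 10 (read(6)): returned '6XIDHW', offset=17
After 11 (seek(-17, END)): offset=0

Answer: N4D3XZ46XIDHXN4D3XZ46X6XIDHW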